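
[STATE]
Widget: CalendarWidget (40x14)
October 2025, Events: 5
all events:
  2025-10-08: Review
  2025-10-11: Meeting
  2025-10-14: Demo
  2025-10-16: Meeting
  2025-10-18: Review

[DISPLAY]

              October 2025              
Mo Tu We Th Fr Sa Su                    
       1  2  3  4  5                    
 6  7  8*  9 10 11* 12                  
13 14* 15 16* 17 18* 19                 
20 21 22 23 24 25 26                    
27 28 29 30 31                          
                                        
                                        
                                        
                                        
                                        
                                        
                                        


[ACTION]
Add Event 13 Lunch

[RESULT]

              October 2025              
Mo Tu We Th Fr Sa Su                    
       1  2  3  4  5                    
 6  7  8*  9 10 11* 12                  
13* 14* 15 16* 17 18* 19                
20 21 22 23 24 25 26                    
27 28 29 30 31                          
                                        
                                        
                                        
                                        
                                        
                                        
                                        


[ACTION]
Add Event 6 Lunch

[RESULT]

              October 2025              
Mo Tu We Th Fr Sa Su                    
       1  2  3  4  5                    
 6*  7  8*  9 10 11* 12                 
13* 14* 15 16* 17 18* 19                
20 21 22 23 24 25 26                    
27 28 29 30 31                          
                                        
                                        
                                        
                                        
                                        
                                        
                                        


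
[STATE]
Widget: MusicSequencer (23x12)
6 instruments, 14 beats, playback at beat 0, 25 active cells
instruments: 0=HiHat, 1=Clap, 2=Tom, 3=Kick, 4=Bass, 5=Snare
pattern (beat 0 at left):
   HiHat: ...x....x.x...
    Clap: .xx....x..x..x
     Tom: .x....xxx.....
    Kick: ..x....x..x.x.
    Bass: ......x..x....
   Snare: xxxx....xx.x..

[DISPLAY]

      ▼1234567890123   
 HiHat···█····█·█···   
  Clap·██····█··█··█   
   Tom·█····███·····   
  Kick··█····█··█·█·   
  Bass······█··█····   
 Snare████····██·█··   
                       
                       
                       
                       
                       


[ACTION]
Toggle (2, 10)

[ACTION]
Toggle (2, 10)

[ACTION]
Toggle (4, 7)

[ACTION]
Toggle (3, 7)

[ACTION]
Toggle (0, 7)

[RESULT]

      ▼1234567890123   
 HiHat···█···██·█···   
  Clap·██····█··█··█   
   Tom·█····███·····   
  Kick··█·······█·█·   
  Bass······██·█····   
 Snare████····██·█··   
                       
                       
                       
                       
                       


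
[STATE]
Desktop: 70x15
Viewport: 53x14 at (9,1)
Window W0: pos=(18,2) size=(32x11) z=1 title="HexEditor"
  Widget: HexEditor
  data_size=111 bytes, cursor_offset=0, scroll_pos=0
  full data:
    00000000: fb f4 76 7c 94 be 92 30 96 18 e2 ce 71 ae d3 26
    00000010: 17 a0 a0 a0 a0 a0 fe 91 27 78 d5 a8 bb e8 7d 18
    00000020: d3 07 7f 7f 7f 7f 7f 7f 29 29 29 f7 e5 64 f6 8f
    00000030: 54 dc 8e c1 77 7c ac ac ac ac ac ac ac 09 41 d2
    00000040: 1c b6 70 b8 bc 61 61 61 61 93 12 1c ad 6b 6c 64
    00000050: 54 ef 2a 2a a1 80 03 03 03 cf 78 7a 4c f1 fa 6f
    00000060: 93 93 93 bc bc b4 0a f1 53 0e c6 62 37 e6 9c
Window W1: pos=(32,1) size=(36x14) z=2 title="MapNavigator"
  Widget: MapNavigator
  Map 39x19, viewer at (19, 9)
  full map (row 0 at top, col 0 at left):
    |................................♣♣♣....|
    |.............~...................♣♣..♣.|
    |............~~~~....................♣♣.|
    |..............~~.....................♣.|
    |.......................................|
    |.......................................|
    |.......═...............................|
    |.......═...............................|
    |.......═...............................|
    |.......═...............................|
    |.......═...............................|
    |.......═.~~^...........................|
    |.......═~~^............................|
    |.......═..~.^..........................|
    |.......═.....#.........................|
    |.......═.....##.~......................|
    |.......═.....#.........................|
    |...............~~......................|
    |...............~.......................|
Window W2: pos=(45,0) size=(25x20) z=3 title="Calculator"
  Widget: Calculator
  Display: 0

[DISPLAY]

                       ┏━━━━━━━━━━━━┃ Calculator     
         ┏━━━━━━━━━━━━━┃ MapNavigato┠────────────────
         ┃ HexEditor   ┠────────────┃                
         ┠─────────────┃............┃┌───┬───┬───┬───
         ┃00000000  FB ┃............┃│ 7 │ 8 │ 9 │ ÷ 
         ┃00000010  17 ┃.....═......┃├───┼───┼───┼───
         ┃00000020  d3 ┃.....═......┃│ 4 │ 5 │ 6 │ × 
         ┃00000030  54 ┃.....═......┃├───┼───┼───┼───
         ┃00000040  1c ┃.....═......┃│ 1 │ 2 │ 3 │ - 
         ┃00000050  54 ┃.....═......┃├───┼───┼───┼───
         ┃00000060  93 ┃.....═.~~^..┃│ 0 │ . │ = │ + 
         ┗━━━━━━━━━━━━━┃.....═~~^...┃├───┼───┼───┼───
                       ┃.....═..~.^.┃│ C │ MC│ MR│ M+
                       ┗━━━━━━━━━━━━┃└───┴───┴───┴───


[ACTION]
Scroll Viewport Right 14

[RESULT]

               ┏━━━━━━━━━━━━┃ Calculator            ┃
 ┏━━━━━━━━━━━━━┃ MapNavigato┠───────────────────────┨
 ┃ HexEditor   ┠────────────┃                      0┃
 ┠─────────────┃............┃┌───┬───┬───┬───┐      ┃
 ┃00000000  FB ┃............┃│ 7 │ 8 │ 9 │ ÷ │      ┃
 ┃00000010  17 ┃.....═......┃├───┼───┼───┼───┤      ┃
 ┃00000020  d3 ┃.....═......┃│ 4 │ 5 │ 6 │ × │      ┃
 ┃00000030  54 ┃.....═......┃├───┼───┼───┼───┤      ┃
 ┃00000040  1c ┃.....═......┃│ 1 │ 2 │ 3 │ - │      ┃
 ┃00000050  54 ┃.....═......┃├───┼───┼───┼───┤      ┃
 ┃00000060  93 ┃.....═.~~^..┃│ 0 │ . │ = │ + │      ┃
 ┗━━━━━━━━━━━━━┃.....═~~^...┃├───┼───┼───┼───┤      ┃
               ┃.....═..~.^.┃│ C │ MC│ MR│ M+│      ┃
               ┗━━━━━━━━━━━━┃└───┴───┴───┴───┘      ┃


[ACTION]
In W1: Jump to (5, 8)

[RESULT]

               ┏━━━━━━━━━━━━┃ Calculator            ┃
 ┏━━━━━━━━━━━━━┃ MapNavigato┠───────────────────────┨
 ┃ HexEditor   ┠────────────┃                      0┃
 ┠─────────────┃            ┃┌───┬───┬───┬───┐      ┃
 ┃00000000  FB ┃            ┃│ 7 │ 8 │ 9 │ ÷ │      ┃
 ┃00000010  17 ┃            ┃├───┼───┼───┼───┤      ┃
 ┃00000020  d3 ┃            ┃│ 4 │ 5 │ 6 │ × │      ┃
 ┃00000030  54 ┃            ┃├───┼───┼───┼───┤      ┃
 ┃00000040  1c ┃            ┃│ 1 │ 2 │ 3 │ - │      ┃
 ┃00000050  54 ┃            ┃├───┼───┼───┼───┤      ┃
 ┃00000060  93 ┃            ┃│ 0 │ . │ = │ + │      ┃
 ┗━━━━━━━━━━━━━┃            ┃├───┼───┼───┼───┤      ┃
               ┃            ┃│ C │ MC│ MR│ M+│      ┃
               ┗━━━━━━━━━━━━┃└───┴───┴───┴───┘      ┃


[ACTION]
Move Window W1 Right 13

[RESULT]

                 ┏━━━━━━━━━━┃ Calculator            ┃
 ┏━━━━━━━━━━━━━━━┃ MapNaviga┠───────────────────────┨
 ┃ HexEditor     ┠──────────┃                      0┃
 ┠───────────────┃          ┃┌───┬───┬───┬───┐      ┃
 ┃00000000  FB f4┃          ┃│ 7 │ 8 │ 9 │ ÷ │      ┃
 ┃00000010  17 a0┃          ┃├───┼───┼───┼───┤      ┃
 ┃00000020  d3 07┃          ┃│ 4 │ 5 │ 6 │ × │      ┃
 ┃00000030  54 dc┃          ┃├───┼───┼───┼───┤      ┃
 ┃00000040  1c b6┃          ┃│ 1 │ 2 │ 3 │ - │      ┃
 ┃00000050  54 ef┃          ┃├───┼───┼───┼───┤      ┃
 ┃00000060  93 93┃          ┃│ 0 │ . │ = │ + │      ┃
 ┗━━━━━━━━━━━━━━━┃          ┃├───┼───┼───┼───┤      ┃
                 ┃          ┃│ C │ MC│ MR│ M+│      ┃
                 ┗━━━━━━━━━━┃└───┴───┴───┴───┘      ┃


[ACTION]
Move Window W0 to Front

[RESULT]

                 ┏━━━━━━━━━━┃ Calculator            ┃
 ┏━━━━━━━━━━━━━━━━━━━━━━━━━━━━━━┓───────────────────┨
 ┃ HexEditor                    ┃                  0┃
 ┠──────────────────────────────┨┬───┬───┬───┐      ┃
 ┃00000000  FB f4 76 7c 94 be 92┃│ 8 │ 9 │ ÷ │      ┃
 ┃00000010  17 a0 a0 a0 a0 a0 fe┃┼───┼───┼───┤      ┃
 ┃00000020  d3 07 7f 7f 7f 7f 7f┃│ 5 │ 6 │ × │      ┃
 ┃00000030  54 dc 8e c1 77 7c ac┃┼───┼───┼───┤      ┃
 ┃00000040  1c b6 70 b8 bc 61 61┃│ 2 │ 3 │ - │      ┃
 ┃00000050  54 ef 2a 2a a1 80 03┃┼───┼───┼───┤      ┃
 ┃00000060  93 93 93 bc bc b4 0a┃│ . │ = │ + │      ┃
 ┗━━━━━━━━━━━━━━━━━━━━━━━━━━━━━━┛┼───┼───┼───┤      ┃
                 ┃          ┃│ C │ MC│ MR│ M+│      ┃
                 ┗━━━━━━━━━━┃└───┴───┴───┴───┘      ┃


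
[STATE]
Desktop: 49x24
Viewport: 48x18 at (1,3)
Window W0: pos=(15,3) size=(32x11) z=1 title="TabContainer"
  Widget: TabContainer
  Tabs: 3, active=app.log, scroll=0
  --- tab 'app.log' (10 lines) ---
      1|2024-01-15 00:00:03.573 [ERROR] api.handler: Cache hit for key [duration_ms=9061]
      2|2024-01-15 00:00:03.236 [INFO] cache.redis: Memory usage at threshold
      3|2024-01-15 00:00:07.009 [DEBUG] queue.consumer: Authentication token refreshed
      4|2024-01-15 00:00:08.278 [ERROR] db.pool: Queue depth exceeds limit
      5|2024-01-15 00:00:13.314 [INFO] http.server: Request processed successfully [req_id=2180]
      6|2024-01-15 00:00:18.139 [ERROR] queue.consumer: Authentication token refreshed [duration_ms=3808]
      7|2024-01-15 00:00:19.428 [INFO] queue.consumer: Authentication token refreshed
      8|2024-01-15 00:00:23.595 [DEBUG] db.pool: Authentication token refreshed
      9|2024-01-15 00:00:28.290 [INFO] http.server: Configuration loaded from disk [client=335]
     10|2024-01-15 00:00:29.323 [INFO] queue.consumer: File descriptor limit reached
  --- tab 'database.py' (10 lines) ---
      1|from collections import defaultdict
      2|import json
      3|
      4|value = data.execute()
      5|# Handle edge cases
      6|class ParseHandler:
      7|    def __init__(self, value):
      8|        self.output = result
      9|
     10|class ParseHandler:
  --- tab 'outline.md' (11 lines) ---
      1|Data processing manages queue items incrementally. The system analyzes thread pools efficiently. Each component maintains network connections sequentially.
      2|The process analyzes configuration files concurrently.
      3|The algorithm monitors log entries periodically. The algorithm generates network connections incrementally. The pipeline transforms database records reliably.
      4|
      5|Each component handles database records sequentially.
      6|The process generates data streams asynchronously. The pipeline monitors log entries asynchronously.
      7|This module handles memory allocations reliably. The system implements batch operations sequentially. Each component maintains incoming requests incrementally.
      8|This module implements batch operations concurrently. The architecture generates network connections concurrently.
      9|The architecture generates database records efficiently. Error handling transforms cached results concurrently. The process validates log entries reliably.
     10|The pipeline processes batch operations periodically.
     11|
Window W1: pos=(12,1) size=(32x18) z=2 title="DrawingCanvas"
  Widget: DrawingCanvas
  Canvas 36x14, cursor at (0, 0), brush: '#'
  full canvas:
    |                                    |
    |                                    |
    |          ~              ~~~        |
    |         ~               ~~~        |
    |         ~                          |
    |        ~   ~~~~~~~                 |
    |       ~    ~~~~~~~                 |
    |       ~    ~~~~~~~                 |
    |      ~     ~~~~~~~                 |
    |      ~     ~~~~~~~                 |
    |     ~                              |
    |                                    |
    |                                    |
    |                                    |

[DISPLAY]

           ┠──────────────────────────────┨━━┓  
           ┃+                             ┃  ┃  
           ┃                              ┃──┨  
           ┃          ~              ~~~  ┃li┃  
           ┃         ~               ~~~  ┃──┃  
           ┃         ~                    ┃OR┃  
           ┃        ~   ~~~~~~~           ┃O]┃  
           ┃       ~    ~~~~~~~           ┃UG┃  
           ┃       ~    ~~~~~~~           ┃OR┃  
           ┃      ~     ~~~~~~~           ┃O]┃  
           ┃      ~     ~~~~~~~           ┃━━┛  
           ┃     ~                        ┃     
           ┃                              ┃     
           ┃                              ┃     
           ┃                              ┃     
           ┗━━━━━━━━━━━━━━━━━━━━━━━━━━━━━━┛     
                                                
                                                


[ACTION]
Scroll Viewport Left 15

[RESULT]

            ┠──────────────────────────────┨━━┓ 
            ┃+                             ┃  ┃ 
            ┃                              ┃──┨ 
            ┃          ~              ~~~  ┃li┃ 
            ┃         ~               ~~~  ┃──┃ 
            ┃         ~                    ┃OR┃ 
            ┃        ~   ~~~~~~~           ┃O]┃ 
            ┃       ~    ~~~~~~~           ┃UG┃ 
            ┃       ~    ~~~~~~~           ┃OR┃ 
            ┃      ~     ~~~~~~~           ┃O]┃ 
            ┃      ~     ~~~~~~~           ┃━━┛ 
            ┃     ~                        ┃    
            ┃                              ┃    
            ┃                              ┃    
            ┃                              ┃    
            ┗━━━━━━━━━━━━━━━━━━━━━━━━━━━━━━┛    
                                                
                                                


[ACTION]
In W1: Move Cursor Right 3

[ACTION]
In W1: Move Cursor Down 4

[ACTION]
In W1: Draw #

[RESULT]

            ┠──────────────────────────────┨━━┓ 
            ┃                              ┃  ┃ 
            ┃                              ┃──┨ 
            ┃          ~              ~~~  ┃li┃ 
            ┃         ~               ~~~  ┃──┃ 
            ┃   #     ~                    ┃OR┃ 
            ┃        ~   ~~~~~~~           ┃O]┃ 
            ┃       ~    ~~~~~~~           ┃UG┃ 
            ┃       ~    ~~~~~~~           ┃OR┃ 
            ┃      ~     ~~~~~~~           ┃O]┃ 
            ┃      ~     ~~~~~~~           ┃━━┛ 
            ┃     ~                        ┃    
            ┃                              ┃    
            ┃                              ┃    
            ┃                              ┃    
            ┗━━━━━━━━━━━━━━━━━━━━━━━━━━━━━━┛    
                                                
                                                


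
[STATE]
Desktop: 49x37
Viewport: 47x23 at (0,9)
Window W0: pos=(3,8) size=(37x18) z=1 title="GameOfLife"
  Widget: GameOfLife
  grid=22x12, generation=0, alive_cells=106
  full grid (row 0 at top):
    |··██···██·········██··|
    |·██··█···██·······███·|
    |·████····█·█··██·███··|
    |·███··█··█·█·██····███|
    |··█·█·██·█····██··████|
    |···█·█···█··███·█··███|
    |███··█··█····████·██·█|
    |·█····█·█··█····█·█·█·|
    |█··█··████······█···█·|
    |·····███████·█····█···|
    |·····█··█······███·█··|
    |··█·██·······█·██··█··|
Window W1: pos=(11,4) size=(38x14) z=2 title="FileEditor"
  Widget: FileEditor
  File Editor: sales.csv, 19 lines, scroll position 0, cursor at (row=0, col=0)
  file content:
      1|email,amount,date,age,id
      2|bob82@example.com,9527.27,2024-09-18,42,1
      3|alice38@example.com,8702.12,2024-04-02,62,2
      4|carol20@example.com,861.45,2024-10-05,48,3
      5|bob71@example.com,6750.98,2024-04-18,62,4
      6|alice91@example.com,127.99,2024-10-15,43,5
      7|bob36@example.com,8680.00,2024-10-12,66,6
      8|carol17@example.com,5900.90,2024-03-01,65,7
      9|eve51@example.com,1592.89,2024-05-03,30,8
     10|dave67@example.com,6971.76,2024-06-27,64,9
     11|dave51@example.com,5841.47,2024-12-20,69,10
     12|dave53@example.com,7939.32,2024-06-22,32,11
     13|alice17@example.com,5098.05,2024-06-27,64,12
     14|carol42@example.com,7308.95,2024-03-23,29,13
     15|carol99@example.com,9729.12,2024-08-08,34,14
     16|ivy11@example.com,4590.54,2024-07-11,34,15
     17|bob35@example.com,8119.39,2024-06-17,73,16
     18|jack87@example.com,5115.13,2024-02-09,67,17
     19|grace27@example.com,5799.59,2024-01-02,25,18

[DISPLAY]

   ┃ GameOf┃alice38@example.com,8702.12,2024-04
   ┠───────┃carol20@example.com,861.45,2024-10-
   ┃Gen: 0 ┃bob71@example.com,6750.98,2024-04-1
   ┃··██···┃alice91@example.com,127.99,2024-10-
   ┃·██··█·┃bob36@example.com,8680.00,2024-10-1
   ┃·████··┃carol17@example.com,5900.90,2024-03
   ┃·███··█┃eve51@example.com,1592.89,2024-05-0
   ┃··█·█·█┃dave67@example.com,6971.76,2024-06-
   ┃···█·█·┗━━━━━━━━━━━━━━━━━━━━━━━━━━━━━━━━━━━
   ┃███··█··█····████·██·█             ┃       
   ┃·█····█·█··█····█·█·█·             ┃       
   ┃█··█··████······█···█·             ┃       
   ┃·····███████·█····█···             ┃       
   ┃·····█··█······███·█··             ┃       
   ┃··█·██·······█·██··█··             ┃       
   ┃                                   ┃       
   ┗━━━━━━━━━━━━━━━━━━━━━━━━━━━━━━━━━━━┛       
                                               
                                               
                                               
                                               
                                               
                                               


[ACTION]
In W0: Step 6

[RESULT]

   ┃ GameOf┃alice38@example.com,8702.12,2024-04
   ┠───────┃carol20@example.com,861.45,2024-10-
   ┃Gen: 6 ┃bob71@example.com,6750.98,2024-04-1
   ┃··█·███┃alice91@example.com,127.99,2024-10-
   ┃··█····┃bob36@example.com,8680.00,2024-10-1
   ┃······█┃carol17@example.com,5900.90,2024-03
   ┃·█·█·█·┃eve51@example.com,1592.89,2024-05-0
   ┃█··█··█┃dave67@example.com,6971.76,2024-06-
   ┃·█·····┗━━━━━━━━━━━━━━━━━━━━━━━━━━━━━━━━━━━
   ┃··█·████············█·             ┃       
   ┃······█····██······█··             ┃       
   ┃·█···█·····█··██··███·             ┃       
   ┃··███······█···█·█·██·             ┃       
   ┃············██······█·             ┃       
   ┃··············██···█··             ┃       
   ┃                                   ┃       
   ┗━━━━━━━━━━━━━━━━━━━━━━━━━━━━━━━━━━━┛       
                                               
                                               
                                               
                                               
                                               
                                               


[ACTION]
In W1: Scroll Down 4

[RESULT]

   ┃ GameOf┃bob36@example.com,8680.00,2024-10-1
   ┠───────┃carol17@example.com,5900.90,2024-03
   ┃Gen: 6 ┃eve51@example.com,1592.89,2024-05-0
   ┃··█·███┃dave67@example.com,6971.76,2024-06-
   ┃··█····┃dave51@example.com,5841.47,2024-12-
   ┃······█┃dave53@example.com,7939.32,2024-06-
   ┃·█·█·█·┃alice17@example.com,5098.05,2024-06
   ┃█··█··█┃carol42@example.com,7308.95,2024-03
   ┃·█·····┗━━━━━━━━━━━━━━━━━━━━━━━━━━━━━━━━━━━
   ┃··█·████············█·             ┃       
   ┃······█····██······█··             ┃       
   ┃·█···█·····█··██··███·             ┃       
   ┃··███······█···█·█·██·             ┃       
   ┃············██······█·             ┃       
   ┃··············██···█··             ┃       
   ┃                                   ┃       
   ┗━━━━━━━━━━━━━━━━━━━━━━━━━━━━━━━━━━━┛       
                                               
                                               
                                               
                                               
                                               
                                               


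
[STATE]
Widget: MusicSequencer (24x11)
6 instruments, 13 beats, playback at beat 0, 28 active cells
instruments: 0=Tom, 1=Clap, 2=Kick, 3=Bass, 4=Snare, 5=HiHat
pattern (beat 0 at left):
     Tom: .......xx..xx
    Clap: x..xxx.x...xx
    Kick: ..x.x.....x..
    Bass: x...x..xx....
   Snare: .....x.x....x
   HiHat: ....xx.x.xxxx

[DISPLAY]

      ▼123456789012     
   Tom·······██··██     
  Clap█··███·█···██     
  Kick··█·█·····█··     
  Bass█···█··██····     
 Snare·····█·█····█     
 HiHat····██·█·████     
                        
                        
                        
                        


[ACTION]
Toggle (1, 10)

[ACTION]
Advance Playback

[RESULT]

      0▼23456789012     
   Tom·······██··██     
  Clap█··███·█··███     
  Kick··█·█·····█··     
  Bass█···█··██····     
 Snare·····█·█····█     
 HiHat····██·█·████     
                        
                        
                        
                        


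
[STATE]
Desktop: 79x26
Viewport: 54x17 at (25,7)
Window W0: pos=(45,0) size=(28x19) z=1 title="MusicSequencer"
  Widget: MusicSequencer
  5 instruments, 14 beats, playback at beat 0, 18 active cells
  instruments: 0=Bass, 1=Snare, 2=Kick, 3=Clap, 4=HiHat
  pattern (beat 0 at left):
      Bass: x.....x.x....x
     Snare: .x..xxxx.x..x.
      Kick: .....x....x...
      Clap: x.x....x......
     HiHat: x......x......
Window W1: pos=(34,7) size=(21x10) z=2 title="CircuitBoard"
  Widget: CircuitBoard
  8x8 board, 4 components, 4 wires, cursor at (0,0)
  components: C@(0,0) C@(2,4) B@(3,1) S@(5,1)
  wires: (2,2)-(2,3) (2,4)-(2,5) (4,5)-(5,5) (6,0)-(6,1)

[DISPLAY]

         ┏━━━━━━━━━━━━━━━━━━━┓····█······      ┃      
         ┃ CircuitBoard      ┃····█······      ┃      
         ┠───────────────────┨                 ┃      
         ┃   0 1 2 3 4 5 6 7 ┃                 ┃      
         ┃0  [C]             ┃                 ┃      
         ┃                   ┃                 ┃      
         ┃1                  ┃                 ┃      
         ┃                   ┃                 ┃      
         ┃2           · ─ ·  ┃                 ┃      
         ┗━━━━━━━━━━━━━━━━━━━┛                 ┃      
                    ┃                          ┃      
                    ┗━━━━━━━━━━━━━━━━━━━━━━━━━━┛      
                                                      
                                                      
                                                      
                                                      
                                                      


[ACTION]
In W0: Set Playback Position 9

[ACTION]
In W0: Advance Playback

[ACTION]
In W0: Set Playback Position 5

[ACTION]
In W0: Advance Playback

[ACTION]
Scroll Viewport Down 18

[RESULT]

         ┠───────────────────┨                 ┃      
         ┃   0 1 2 3 4 5 6 7 ┃                 ┃      
         ┃0  [C]             ┃                 ┃      
         ┃                   ┃                 ┃      
         ┃1                  ┃                 ┃      
         ┃                   ┃                 ┃      
         ┃2           · ─ ·  ┃                 ┃      
         ┗━━━━━━━━━━━━━━━━━━━┛                 ┃      
                    ┃                          ┃      
                    ┗━━━━━━━━━━━━━━━━━━━━━━━━━━┛      
                                                      
                                                      
                                                      
                                                      
                                                      
                                                      
                                                      


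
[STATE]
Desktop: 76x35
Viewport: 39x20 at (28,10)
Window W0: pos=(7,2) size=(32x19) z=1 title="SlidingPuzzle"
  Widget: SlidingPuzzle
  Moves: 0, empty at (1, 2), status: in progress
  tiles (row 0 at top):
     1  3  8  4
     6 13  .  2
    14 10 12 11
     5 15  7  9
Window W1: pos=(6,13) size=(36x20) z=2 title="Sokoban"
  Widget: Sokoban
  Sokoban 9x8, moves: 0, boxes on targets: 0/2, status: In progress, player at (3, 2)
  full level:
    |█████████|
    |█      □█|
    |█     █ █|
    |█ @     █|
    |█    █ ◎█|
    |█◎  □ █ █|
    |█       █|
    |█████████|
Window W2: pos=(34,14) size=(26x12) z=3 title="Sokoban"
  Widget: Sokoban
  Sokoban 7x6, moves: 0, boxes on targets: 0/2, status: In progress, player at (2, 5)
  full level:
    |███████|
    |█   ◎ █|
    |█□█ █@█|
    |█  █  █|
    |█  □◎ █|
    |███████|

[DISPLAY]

│         ┃                            
┤         ┃                            
│         ┃                            
━━━━━━━━━━━━━┓                         
      ┏━━━━━━━━━━━━━━━━━━━━━━━━┓       
──────┃ Sokoban                ┃       
      ┠────────────────────────┨       
      ┃███████                 ┃       
      ┃█   ◎ █                 ┃       
      ┃█□█ █@█                 ┃       
      ┃█  █  █                 ┃       
      ┃█  □◎ █                 ┃       
      ┃███████                 ┃       
      ┃Moves: 0  0/2           ┃       
      ┃                        ┃       
      ┗━━━━━━━━━━━━━━━━━━━━━━━━┛       
             ┃                         
             ┃                         
             ┃                         
             ┃                         


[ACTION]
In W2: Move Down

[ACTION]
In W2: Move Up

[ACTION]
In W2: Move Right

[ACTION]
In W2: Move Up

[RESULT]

│         ┃                            
┤         ┃                            
│         ┃                            
━━━━━━━━━━━━━┓                         
      ┏━━━━━━━━━━━━━━━━━━━━━━━━┓       
──────┃ Sokoban                ┃       
      ┠────────────────────────┨       
      ┃███████                 ┃       
      ┃█   ◎@█                 ┃       
      ┃█□█ █ █                 ┃       
      ┃█  █  █                 ┃       
      ┃█  □◎ █                 ┃       
      ┃███████                 ┃       
      ┃Moves: 3  0/2           ┃       
      ┃                        ┃       
      ┗━━━━━━━━━━━━━━━━━━━━━━━━┛       
             ┃                         
             ┃                         
             ┃                         
             ┃                         


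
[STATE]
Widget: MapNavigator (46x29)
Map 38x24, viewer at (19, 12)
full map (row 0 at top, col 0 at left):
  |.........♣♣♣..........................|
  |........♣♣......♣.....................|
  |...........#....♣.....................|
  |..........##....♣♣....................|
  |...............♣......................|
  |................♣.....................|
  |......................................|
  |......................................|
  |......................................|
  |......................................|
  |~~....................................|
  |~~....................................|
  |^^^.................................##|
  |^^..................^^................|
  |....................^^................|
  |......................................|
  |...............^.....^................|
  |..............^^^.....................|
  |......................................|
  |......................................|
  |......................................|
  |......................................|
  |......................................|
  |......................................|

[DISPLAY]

                                              
                                              
    .........♣♣♣..........................    
    ........♣♣......♣.....................    
    ...........#....♣.....................    
    ..........##....♣♣....................    
    ...............♣......................    
    ................♣.....................    
    ......................................    
    ......................................    
    ......................................    
    ......................................    
    ~~....................................    
    ~~....................................    
    ^^^................@................##    
    ^^..................^^................    
    ....................^^................    
    ......................................    
    ...............^.....^................    
    ..............^^^.....................    
    ......................................    
    ......................................    
    ......................................    
    ......................................    
    ......................................    
    ......................................    
                                              
                                              
                                              


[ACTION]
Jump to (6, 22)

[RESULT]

                 .............................
                 .............................
                 ~~...........................
                 ~~...........................
                 ^^^..........................
                 ^^..................^^.......
                 ....................^^.......
                 .............................
                 ...............^.....^.......
                 ..............^^^............
                 .............................
                 .............................
                 .............................
                 .............................
                 ......@......................
                 .............................
                                              
                                              
                                              
                                              
                                              
                                              
                                              
                                              
                                              
                                              
                                              
                                              
                                              


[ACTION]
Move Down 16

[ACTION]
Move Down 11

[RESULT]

                 .............................
                 ~~...........................
                 ~~...........................
                 ^^^..........................
                 ^^..................^^.......
                 ....................^^.......
                 .............................
                 ...............^.....^.......
                 ..............^^^............
                 .............................
                 .............................
                 .............................
                 .............................
                 .............................
                 ......@......................
                                              
                                              
                                              
                                              
                                              
                                              
                                              
                                              
                                              
                                              
                                              
                                              
                                              
                                              


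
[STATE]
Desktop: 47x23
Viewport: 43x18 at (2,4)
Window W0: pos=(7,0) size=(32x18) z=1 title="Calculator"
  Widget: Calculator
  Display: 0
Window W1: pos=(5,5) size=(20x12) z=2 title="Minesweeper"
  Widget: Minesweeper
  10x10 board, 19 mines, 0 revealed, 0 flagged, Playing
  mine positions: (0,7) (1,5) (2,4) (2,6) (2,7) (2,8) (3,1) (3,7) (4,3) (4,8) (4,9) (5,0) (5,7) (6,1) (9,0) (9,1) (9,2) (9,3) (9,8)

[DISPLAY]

     ┃┌───┬───┬───┬───┐             ┃      
   ┏━━━━━━━━━━━━━━━━━━┓             ┃      
   ┃ Minesweeper      ┃             ┃      
   ┠──────────────────┨             ┃      
   ┃■■■■■■■■■■        ┃             ┃      
   ┃■■■■■■■■■■        ┃             ┃      
   ┃■■■■■■■■■■        ┃             ┃      
   ┃■■■■■■■■■■        ┃             ┃      
   ┃■■■■■■■■■■        ┃             ┃      
   ┃■■■■■■■■■■        ┃             ┃      
   ┃■■■■■■■■■■        ┃             ┃      
   ┃■■■■■■■■■■        ┃             ┃      
   ┗━━━━━━━━━━━━━━━━━━┛             ┃      
     ┗━━━━━━━━━━━━━━━━━━━━━━━━━━━━━━┛      
                                           
                                           
                                           
                                           


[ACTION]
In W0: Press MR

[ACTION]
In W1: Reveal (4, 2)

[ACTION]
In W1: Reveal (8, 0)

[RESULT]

     ┃┌───┬───┬───┬───┐             ┃      
   ┏━━━━━━━━━━━━━━━━━━┓             ┃      
   ┃ Minesweeper      ┃             ┃      
   ┠──────────────────┨             ┃      
   ┃■■■■■■■■■■        ┃             ┃      
   ┃■■■■■■■■■■        ┃             ┃      
   ┃■■■■■■■■■■        ┃             ┃      
   ┃■■■■■■■■■■        ┃             ┃      
   ┃■■2■■■■■■■        ┃             ┃      
   ┃■■■■■■■■■■        ┃             ┃      
   ┃■■■■■■■■■■        ┃             ┃      
   ┃■■■■■■■■■■        ┃             ┃      
   ┗━━━━━━━━━━━━━━━━━━┛             ┃      
     ┗━━━━━━━━━━━━━━━━━━━━━━━━━━━━━━┛      
                                           
                                           
                                           
                                           
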